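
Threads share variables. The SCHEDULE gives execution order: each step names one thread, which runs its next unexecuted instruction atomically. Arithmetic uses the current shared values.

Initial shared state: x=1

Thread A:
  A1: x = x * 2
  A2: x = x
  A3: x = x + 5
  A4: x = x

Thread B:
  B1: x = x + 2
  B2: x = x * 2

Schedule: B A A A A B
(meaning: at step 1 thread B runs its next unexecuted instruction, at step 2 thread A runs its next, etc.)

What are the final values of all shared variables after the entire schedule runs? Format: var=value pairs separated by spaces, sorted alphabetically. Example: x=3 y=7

Answer: x=22

Derivation:
Step 1: thread B executes B1 (x = x + 2). Shared: x=3. PCs: A@0 B@1
Step 2: thread A executes A1 (x = x * 2). Shared: x=6. PCs: A@1 B@1
Step 3: thread A executes A2 (x = x). Shared: x=6. PCs: A@2 B@1
Step 4: thread A executes A3 (x = x + 5). Shared: x=11. PCs: A@3 B@1
Step 5: thread A executes A4 (x = x). Shared: x=11. PCs: A@4 B@1
Step 6: thread B executes B2 (x = x * 2). Shared: x=22. PCs: A@4 B@2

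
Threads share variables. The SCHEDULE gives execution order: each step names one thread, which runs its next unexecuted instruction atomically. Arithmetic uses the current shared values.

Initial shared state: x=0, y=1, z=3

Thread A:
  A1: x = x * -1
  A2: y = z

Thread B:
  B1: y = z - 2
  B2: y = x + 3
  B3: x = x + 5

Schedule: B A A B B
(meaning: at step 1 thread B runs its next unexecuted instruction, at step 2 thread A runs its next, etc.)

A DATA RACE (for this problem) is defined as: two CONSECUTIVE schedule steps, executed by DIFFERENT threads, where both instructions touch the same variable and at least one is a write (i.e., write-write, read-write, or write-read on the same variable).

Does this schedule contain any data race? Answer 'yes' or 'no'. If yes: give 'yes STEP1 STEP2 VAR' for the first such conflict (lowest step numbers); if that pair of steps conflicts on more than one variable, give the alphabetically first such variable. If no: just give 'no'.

Steps 1,2: B(r=z,w=y) vs A(r=x,w=x). No conflict.
Steps 2,3: same thread (A). No race.
Steps 3,4: A(y = z) vs B(y = x + 3). RACE on y (W-W).
Steps 4,5: same thread (B). No race.
First conflict at steps 3,4.

Answer: yes 3 4 y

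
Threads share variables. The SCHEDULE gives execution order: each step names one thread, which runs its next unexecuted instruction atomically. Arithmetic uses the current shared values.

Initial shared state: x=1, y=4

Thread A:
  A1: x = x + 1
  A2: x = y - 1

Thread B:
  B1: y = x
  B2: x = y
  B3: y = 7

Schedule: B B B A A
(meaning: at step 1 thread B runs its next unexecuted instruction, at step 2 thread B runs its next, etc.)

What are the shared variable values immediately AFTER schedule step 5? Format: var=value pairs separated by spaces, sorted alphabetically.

Answer: x=6 y=7

Derivation:
Step 1: thread B executes B1 (y = x). Shared: x=1 y=1. PCs: A@0 B@1
Step 2: thread B executes B2 (x = y). Shared: x=1 y=1. PCs: A@0 B@2
Step 3: thread B executes B3 (y = 7). Shared: x=1 y=7. PCs: A@0 B@3
Step 4: thread A executes A1 (x = x + 1). Shared: x=2 y=7. PCs: A@1 B@3
Step 5: thread A executes A2 (x = y - 1). Shared: x=6 y=7. PCs: A@2 B@3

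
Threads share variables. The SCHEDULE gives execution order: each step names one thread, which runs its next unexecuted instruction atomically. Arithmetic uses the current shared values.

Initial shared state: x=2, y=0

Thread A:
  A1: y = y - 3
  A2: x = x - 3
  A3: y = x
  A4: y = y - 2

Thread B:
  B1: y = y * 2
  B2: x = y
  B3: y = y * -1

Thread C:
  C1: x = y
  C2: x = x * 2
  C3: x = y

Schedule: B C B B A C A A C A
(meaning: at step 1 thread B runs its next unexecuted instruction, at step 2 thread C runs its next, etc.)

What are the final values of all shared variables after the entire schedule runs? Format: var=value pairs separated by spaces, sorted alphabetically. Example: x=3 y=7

Answer: x=-3 y=-5

Derivation:
Step 1: thread B executes B1 (y = y * 2). Shared: x=2 y=0. PCs: A@0 B@1 C@0
Step 2: thread C executes C1 (x = y). Shared: x=0 y=0. PCs: A@0 B@1 C@1
Step 3: thread B executes B2 (x = y). Shared: x=0 y=0. PCs: A@0 B@2 C@1
Step 4: thread B executes B3 (y = y * -1). Shared: x=0 y=0. PCs: A@0 B@3 C@1
Step 5: thread A executes A1 (y = y - 3). Shared: x=0 y=-3. PCs: A@1 B@3 C@1
Step 6: thread C executes C2 (x = x * 2). Shared: x=0 y=-3. PCs: A@1 B@3 C@2
Step 7: thread A executes A2 (x = x - 3). Shared: x=-3 y=-3. PCs: A@2 B@3 C@2
Step 8: thread A executes A3 (y = x). Shared: x=-3 y=-3. PCs: A@3 B@3 C@2
Step 9: thread C executes C3 (x = y). Shared: x=-3 y=-3. PCs: A@3 B@3 C@3
Step 10: thread A executes A4 (y = y - 2). Shared: x=-3 y=-5. PCs: A@4 B@3 C@3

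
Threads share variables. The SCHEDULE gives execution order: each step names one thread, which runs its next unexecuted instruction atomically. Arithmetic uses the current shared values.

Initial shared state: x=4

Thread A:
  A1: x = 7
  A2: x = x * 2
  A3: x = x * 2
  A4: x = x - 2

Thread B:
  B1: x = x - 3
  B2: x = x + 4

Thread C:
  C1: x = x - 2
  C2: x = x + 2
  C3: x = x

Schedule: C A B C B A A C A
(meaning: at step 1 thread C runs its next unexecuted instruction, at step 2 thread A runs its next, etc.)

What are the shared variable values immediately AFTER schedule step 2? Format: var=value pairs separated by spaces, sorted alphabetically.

Answer: x=7

Derivation:
Step 1: thread C executes C1 (x = x - 2). Shared: x=2. PCs: A@0 B@0 C@1
Step 2: thread A executes A1 (x = 7). Shared: x=7. PCs: A@1 B@0 C@1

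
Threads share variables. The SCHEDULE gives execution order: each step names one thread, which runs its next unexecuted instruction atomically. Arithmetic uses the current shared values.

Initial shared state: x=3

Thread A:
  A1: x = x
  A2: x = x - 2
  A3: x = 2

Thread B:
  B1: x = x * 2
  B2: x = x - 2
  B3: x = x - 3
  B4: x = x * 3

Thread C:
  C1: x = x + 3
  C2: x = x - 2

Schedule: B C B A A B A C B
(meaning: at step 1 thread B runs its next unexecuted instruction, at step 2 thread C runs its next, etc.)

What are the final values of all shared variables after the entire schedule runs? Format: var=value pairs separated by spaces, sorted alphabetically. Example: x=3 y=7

Answer: x=0

Derivation:
Step 1: thread B executes B1 (x = x * 2). Shared: x=6. PCs: A@0 B@1 C@0
Step 2: thread C executes C1 (x = x + 3). Shared: x=9. PCs: A@0 B@1 C@1
Step 3: thread B executes B2 (x = x - 2). Shared: x=7. PCs: A@0 B@2 C@1
Step 4: thread A executes A1 (x = x). Shared: x=7. PCs: A@1 B@2 C@1
Step 5: thread A executes A2 (x = x - 2). Shared: x=5. PCs: A@2 B@2 C@1
Step 6: thread B executes B3 (x = x - 3). Shared: x=2. PCs: A@2 B@3 C@1
Step 7: thread A executes A3 (x = 2). Shared: x=2. PCs: A@3 B@3 C@1
Step 8: thread C executes C2 (x = x - 2). Shared: x=0. PCs: A@3 B@3 C@2
Step 9: thread B executes B4 (x = x * 3). Shared: x=0. PCs: A@3 B@4 C@2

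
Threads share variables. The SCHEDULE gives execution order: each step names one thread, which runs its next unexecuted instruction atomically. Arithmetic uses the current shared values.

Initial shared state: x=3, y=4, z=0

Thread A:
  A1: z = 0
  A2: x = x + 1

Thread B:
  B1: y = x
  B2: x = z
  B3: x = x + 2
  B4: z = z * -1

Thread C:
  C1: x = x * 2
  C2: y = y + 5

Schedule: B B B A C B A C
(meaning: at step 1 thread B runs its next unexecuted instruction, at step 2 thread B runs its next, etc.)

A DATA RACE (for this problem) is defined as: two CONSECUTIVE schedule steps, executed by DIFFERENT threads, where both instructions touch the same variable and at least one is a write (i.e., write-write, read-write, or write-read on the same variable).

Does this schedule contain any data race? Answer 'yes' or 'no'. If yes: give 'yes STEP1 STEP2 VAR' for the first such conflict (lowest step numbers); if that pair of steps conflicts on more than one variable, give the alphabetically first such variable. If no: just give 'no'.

Steps 1,2: same thread (B). No race.
Steps 2,3: same thread (B). No race.
Steps 3,4: B(r=x,w=x) vs A(r=-,w=z). No conflict.
Steps 4,5: A(r=-,w=z) vs C(r=x,w=x). No conflict.
Steps 5,6: C(r=x,w=x) vs B(r=z,w=z). No conflict.
Steps 6,7: B(r=z,w=z) vs A(r=x,w=x). No conflict.
Steps 7,8: A(r=x,w=x) vs C(r=y,w=y). No conflict.

Answer: no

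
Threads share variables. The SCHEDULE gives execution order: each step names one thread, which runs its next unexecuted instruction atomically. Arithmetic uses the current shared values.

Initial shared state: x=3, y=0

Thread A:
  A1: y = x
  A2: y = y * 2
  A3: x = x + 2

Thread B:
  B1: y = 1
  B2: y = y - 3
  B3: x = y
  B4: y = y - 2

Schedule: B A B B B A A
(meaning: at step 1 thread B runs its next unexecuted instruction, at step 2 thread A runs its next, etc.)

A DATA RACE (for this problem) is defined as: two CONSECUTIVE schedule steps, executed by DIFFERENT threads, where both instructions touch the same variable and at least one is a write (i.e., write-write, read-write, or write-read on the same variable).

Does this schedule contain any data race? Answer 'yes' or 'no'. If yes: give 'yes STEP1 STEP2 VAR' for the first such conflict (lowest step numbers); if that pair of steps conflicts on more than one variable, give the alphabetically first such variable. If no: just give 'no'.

Answer: yes 1 2 y

Derivation:
Steps 1,2: B(y = 1) vs A(y = x). RACE on y (W-W).
Steps 2,3: A(y = x) vs B(y = y - 3). RACE on y (W-W).
Steps 3,4: same thread (B). No race.
Steps 4,5: same thread (B). No race.
Steps 5,6: B(y = y - 2) vs A(y = y * 2). RACE on y (W-W).
Steps 6,7: same thread (A). No race.
First conflict at steps 1,2.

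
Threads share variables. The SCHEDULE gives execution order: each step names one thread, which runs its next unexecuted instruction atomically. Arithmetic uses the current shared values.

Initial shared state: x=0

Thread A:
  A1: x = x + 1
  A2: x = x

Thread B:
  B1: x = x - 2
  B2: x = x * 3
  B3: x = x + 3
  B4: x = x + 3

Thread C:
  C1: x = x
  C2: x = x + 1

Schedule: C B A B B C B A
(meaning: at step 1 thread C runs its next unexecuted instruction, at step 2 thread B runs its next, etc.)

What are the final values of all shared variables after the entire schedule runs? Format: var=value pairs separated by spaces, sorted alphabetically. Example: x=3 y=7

Step 1: thread C executes C1 (x = x). Shared: x=0. PCs: A@0 B@0 C@1
Step 2: thread B executes B1 (x = x - 2). Shared: x=-2. PCs: A@0 B@1 C@1
Step 3: thread A executes A1 (x = x + 1). Shared: x=-1. PCs: A@1 B@1 C@1
Step 4: thread B executes B2 (x = x * 3). Shared: x=-3. PCs: A@1 B@2 C@1
Step 5: thread B executes B3 (x = x + 3). Shared: x=0. PCs: A@1 B@3 C@1
Step 6: thread C executes C2 (x = x + 1). Shared: x=1. PCs: A@1 B@3 C@2
Step 7: thread B executes B4 (x = x + 3). Shared: x=4. PCs: A@1 B@4 C@2
Step 8: thread A executes A2 (x = x). Shared: x=4. PCs: A@2 B@4 C@2

Answer: x=4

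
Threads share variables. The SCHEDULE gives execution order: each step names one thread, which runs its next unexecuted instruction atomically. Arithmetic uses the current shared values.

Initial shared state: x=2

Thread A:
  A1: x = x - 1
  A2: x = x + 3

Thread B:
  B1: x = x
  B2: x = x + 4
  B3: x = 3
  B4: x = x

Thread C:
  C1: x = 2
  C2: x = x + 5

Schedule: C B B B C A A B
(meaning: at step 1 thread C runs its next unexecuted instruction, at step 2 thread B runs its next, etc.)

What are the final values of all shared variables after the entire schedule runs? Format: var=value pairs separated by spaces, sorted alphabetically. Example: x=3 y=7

Answer: x=10

Derivation:
Step 1: thread C executes C1 (x = 2). Shared: x=2. PCs: A@0 B@0 C@1
Step 2: thread B executes B1 (x = x). Shared: x=2. PCs: A@0 B@1 C@1
Step 3: thread B executes B2 (x = x + 4). Shared: x=6. PCs: A@0 B@2 C@1
Step 4: thread B executes B3 (x = 3). Shared: x=3. PCs: A@0 B@3 C@1
Step 5: thread C executes C2 (x = x + 5). Shared: x=8. PCs: A@0 B@3 C@2
Step 6: thread A executes A1 (x = x - 1). Shared: x=7. PCs: A@1 B@3 C@2
Step 7: thread A executes A2 (x = x + 3). Shared: x=10. PCs: A@2 B@3 C@2
Step 8: thread B executes B4 (x = x). Shared: x=10. PCs: A@2 B@4 C@2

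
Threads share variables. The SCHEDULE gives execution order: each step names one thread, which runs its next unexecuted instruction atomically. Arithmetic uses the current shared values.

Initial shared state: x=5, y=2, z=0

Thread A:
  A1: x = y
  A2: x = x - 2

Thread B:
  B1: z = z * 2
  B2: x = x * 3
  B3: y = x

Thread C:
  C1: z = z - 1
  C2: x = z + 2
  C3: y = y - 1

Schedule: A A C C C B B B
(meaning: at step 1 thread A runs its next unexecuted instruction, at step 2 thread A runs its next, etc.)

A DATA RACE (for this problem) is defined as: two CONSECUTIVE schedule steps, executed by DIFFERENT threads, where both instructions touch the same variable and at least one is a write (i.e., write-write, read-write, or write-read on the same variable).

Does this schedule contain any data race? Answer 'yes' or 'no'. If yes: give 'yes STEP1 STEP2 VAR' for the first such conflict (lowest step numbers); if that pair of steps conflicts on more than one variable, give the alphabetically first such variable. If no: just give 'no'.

Answer: no

Derivation:
Steps 1,2: same thread (A). No race.
Steps 2,3: A(r=x,w=x) vs C(r=z,w=z). No conflict.
Steps 3,4: same thread (C). No race.
Steps 4,5: same thread (C). No race.
Steps 5,6: C(r=y,w=y) vs B(r=z,w=z). No conflict.
Steps 6,7: same thread (B). No race.
Steps 7,8: same thread (B). No race.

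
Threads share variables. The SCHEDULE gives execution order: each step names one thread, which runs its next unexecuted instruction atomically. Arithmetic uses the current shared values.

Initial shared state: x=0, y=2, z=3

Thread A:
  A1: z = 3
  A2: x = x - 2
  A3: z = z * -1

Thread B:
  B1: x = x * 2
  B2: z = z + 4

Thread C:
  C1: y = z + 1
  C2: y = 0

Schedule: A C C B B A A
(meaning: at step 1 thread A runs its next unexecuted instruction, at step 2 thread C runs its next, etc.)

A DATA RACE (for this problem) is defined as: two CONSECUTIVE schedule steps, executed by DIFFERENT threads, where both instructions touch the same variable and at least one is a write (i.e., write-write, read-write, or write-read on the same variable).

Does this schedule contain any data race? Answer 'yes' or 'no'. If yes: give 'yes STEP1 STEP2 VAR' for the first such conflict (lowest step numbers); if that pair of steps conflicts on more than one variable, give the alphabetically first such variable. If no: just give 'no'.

Answer: yes 1 2 z

Derivation:
Steps 1,2: A(z = 3) vs C(y = z + 1). RACE on z (W-R).
Steps 2,3: same thread (C). No race.
Steps 3,4: C(r=-,w=y) vs B(r=x,w=x). No conflict.
Steps 4,5: same thread (B). No race.
Steps 5,6: B(r=z,w=z) vs A(r=x,w=x). No conflict.
Steps 6,7: same thread (A). No race.
First conflict at steps 1,2.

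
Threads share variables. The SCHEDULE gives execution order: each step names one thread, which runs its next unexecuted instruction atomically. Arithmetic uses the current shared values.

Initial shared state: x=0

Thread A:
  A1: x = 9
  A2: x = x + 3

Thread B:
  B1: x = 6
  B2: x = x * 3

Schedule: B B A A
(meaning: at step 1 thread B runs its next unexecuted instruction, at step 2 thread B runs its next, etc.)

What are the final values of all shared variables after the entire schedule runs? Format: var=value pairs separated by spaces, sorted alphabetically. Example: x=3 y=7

Answer: x=12

Derivation:
Step 1: thread B executes B1 (x = 6). Shared: x=6. PCs: A@0 B@1
Step 2: thread B executes B2 (x = x * 3). Shared: x=18. PCs: A@0 B@2
Step 3: thread A executes A1 (x = 9). Shared: x=9. PCs: A@1 B@2
Step 4: thread A executes A2 (x = x + 3). Shared: x=12. PCs: A@2 B@2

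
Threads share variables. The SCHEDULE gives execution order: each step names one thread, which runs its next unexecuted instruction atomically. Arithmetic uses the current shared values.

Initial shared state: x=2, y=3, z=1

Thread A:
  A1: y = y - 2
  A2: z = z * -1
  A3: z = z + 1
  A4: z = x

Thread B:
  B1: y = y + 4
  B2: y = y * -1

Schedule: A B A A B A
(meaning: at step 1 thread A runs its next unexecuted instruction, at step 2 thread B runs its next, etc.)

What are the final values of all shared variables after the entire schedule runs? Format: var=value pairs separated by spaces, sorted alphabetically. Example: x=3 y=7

Answer: x=2 y=-5 z=2

Derivation:
Step 1: thread A executes A1 (y = y - 2). Shared: x=2 y=1 z=1. PCs: A@1 B@0
Step 2: thread B executes B1 (y = y + 4). Shared: x=2 y=5 z=1. PCs: A@1 B@1
Step 3: thread A executes A2 (z = z * -1). Shared: x=2 y=5 z=-1. PCs: A@2 B@1
Step 4: thread A executes A3 (z = z + 1). Shared: x=2 y=5 z=0. PCs: A@3 B@1
Step 5: thread B executes B2 (y = y * -1). Shared: x=2 y=-5 z=0. PCs: A@3 B@2
Step 6: thread A executes A4 (z = x). Shared: x=2 y=-5 z=2. PCs: A@4 B@2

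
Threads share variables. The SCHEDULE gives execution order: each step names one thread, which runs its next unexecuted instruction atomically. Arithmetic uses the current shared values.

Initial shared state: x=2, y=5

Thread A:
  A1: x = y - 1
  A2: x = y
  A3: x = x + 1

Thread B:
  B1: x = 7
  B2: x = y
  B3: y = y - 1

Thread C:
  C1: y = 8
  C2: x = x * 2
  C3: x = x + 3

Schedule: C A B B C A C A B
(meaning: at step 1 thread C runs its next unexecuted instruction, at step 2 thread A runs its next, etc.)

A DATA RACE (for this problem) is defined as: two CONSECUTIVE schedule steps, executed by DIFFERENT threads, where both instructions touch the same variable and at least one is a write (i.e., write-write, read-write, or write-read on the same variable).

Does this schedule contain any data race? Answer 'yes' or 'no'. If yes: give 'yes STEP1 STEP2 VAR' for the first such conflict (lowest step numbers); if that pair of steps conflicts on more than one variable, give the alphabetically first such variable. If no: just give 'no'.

Answer: yes 1 2 y

Derivation:
Steps 1,2: C(y = 8) vs A(x = y - 1). RACE on y (W-R).
Steps 2,3: A(x = y - 1) vs B(x = 7). RACE on x (W-W).
Steps 3,4: same thread (B). No race.
Steps 4,5: B(x = y) vs C(x = x * 2). RACE on x (W-W).
Steps 5,6: C(x = x * 2) vs A(x = y). RACE on x (W-W).
Steps 6,7: A(x = y) vs C(x = x + 3). RACE on x (W-W).
Steps 7,8: C(x = x + 3) vs A(x = x + 1). RACE on x (W-W).
Steps 8,9: A(r=x,w=x) vs B(r=y,w=y). No conflict.
First conflict at steps 1,2.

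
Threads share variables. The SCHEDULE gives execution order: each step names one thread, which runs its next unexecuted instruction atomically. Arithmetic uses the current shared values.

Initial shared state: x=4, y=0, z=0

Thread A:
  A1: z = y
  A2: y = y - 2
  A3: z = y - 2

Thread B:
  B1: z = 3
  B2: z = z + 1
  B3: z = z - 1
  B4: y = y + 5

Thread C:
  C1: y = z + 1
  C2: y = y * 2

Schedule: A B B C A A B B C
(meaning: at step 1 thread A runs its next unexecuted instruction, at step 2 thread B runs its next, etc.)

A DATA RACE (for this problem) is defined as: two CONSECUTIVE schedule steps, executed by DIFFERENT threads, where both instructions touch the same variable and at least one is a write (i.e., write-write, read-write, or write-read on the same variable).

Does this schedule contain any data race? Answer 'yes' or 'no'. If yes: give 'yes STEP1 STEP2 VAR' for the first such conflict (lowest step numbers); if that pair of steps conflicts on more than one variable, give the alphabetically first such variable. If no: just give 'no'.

Steps 1,2: A(z = y) vs B(z = 3). RACE on z (W-W).
Steps 2,3: same thread (B). No race.
Steps 3,4: B(z = z + 1) vs C(y = z + 1). RACE on z (W-R).
Steps 4,5: C(y = z + 1) vs A(y = y - 2). RACE on y (W-W).
Steps 5,6: same thread (A). No race.
Steps 6,7: A(z = y - 2) vs B(z = z - 1). RACE on z (W-W).
Steps 7,8: same thread (B). No race.
Steps 8,9: B(y = y + 5) vs C(y = y * 2). RACE on y (W-W).
First conflict at steps 1,2.

Answer: yes 1 2 z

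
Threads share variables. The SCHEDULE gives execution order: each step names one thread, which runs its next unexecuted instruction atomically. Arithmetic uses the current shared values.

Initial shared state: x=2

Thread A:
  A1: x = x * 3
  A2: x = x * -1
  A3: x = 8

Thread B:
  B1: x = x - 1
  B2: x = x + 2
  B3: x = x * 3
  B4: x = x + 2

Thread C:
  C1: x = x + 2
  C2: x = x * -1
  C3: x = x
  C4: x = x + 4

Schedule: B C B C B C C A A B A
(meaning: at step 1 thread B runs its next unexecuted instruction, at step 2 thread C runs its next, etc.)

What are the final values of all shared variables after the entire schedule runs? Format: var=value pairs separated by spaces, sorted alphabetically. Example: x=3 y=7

Answer: x=8

Derivation:
Step 1: thread B executes B1 (x = x - 1). Shared: x=1. PCs: A@0 B@1 C@0
Step 2: thread C executes C1 (x = x + 2). Shared: x=3. PCs: A@0 B@1 C@1
Step 3: thread B executes B2 (x = x + 2). Shared: x=5. PCs: A@0 B@2 C@1
Step 4: thread C executes C2 (x = x * -1). Shared: x=-5. PCs: A@0 B@2 C@2
Step 5: thread B executes B3 (x = x * 3). Shared: x=-15. PCs: A@0 B@3 C@2
Step 6: thread C executes C3 (x = x). Shared: x=-15. PCs: A@0 B@3 C@3
Step 7: thread C executes C4 (x = x + 4). Shared: x=-11. PCs: A@0 B@3 C@4
Step 8: thread A executes A1 (x = x * 3). Shared: x=-33. PCs: A@1 B@3 C@4
Step 9: thread A executes A2 (x = x * -1). Shared: x=33. PCs: A@2 B@3 C@4
Step 10: thread B executes B4 (x = x + 2). Shared: x=35. PCs: A@2 B@4 C@4
Step 11: thread A executes A3 (x = 8). Shared: x=8. PCs: A@3 B@4 C@4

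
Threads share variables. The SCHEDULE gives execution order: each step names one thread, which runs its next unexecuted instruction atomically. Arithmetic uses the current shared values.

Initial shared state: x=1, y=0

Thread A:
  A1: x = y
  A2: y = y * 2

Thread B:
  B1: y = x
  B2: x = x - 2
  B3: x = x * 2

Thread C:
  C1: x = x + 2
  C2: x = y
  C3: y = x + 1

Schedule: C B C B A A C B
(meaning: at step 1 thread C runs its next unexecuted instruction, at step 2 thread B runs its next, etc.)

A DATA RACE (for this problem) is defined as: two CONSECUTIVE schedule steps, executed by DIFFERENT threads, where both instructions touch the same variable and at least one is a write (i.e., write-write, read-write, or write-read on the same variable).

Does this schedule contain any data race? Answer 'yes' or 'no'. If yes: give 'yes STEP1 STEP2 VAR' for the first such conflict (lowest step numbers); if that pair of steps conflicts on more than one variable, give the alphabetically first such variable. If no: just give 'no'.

Steps 1,2: C(x = x + 2) vs B(y = x). RACE on x (W-R).
Steps 2,3: B(y = x) vs C(x = y). RACE on x (R-W), y (W-R). Multiple vars; alphabetically first is x.
Steps 3,4: C(x = y) vs B(x = x - 2). RACE on x (W-W).
Steps 4,5: B(x = x - 2) vs A(x = y). RACE on x (W-W).
Steps 5,6: same thread (A). No race.
Steps 6,7: A(y = y * 2) vs C(y = x + 1). RACE on y (W-W).
Steps 7,8: C(y = x + 1) vs B(x = x * 2). RACE on x (R-W).
First conflict at steps 1,2.

Answer: yes 1 2 x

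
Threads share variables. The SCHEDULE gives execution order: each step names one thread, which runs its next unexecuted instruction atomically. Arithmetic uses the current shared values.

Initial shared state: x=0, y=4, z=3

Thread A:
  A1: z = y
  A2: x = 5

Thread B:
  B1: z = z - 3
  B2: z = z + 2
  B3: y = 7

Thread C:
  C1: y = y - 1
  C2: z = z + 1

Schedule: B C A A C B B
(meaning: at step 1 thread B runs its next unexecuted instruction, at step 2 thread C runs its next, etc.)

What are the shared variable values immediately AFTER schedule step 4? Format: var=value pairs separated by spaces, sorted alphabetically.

Answer: x=5 y=3 z=3

Derivation:
Step 1: thread B executes B1 (z = z - 3). Shared: x=0 y=4 z=0. PCs: A@0 B@1 C@0
Step 2: thread C executes C1 (y = y - 1). Shared: x=0 y=3 z=0. PCs: A@0 B@1 C@1
Step 3: thread A executes A1 (z = y). Shared: x=0 y=3 z=3. PCs: A@1 B@1 C@1
Step 4: thread A executes A2 (x = 5). Shared: x=5 y=3 z=3. PCs: A@2 B@1 C@1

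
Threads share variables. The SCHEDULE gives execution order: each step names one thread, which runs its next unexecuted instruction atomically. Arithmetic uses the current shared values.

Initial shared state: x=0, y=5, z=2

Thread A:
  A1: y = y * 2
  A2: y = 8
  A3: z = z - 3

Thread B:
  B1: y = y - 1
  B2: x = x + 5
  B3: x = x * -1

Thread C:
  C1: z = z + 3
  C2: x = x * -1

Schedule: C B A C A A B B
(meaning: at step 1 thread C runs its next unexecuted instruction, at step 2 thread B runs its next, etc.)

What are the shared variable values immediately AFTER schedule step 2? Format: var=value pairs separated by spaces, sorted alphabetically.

Step 1: thread C executes C1 (z = z + 3). Shared: x=0 y=5 z=5. PCs: A@0 B@0 C@1
Step 2: thread B executes B1 (y = y - 1). Shared: x=0 y=4 z=5. PCs: A@0 B@1 C@1

Answer: x=0 y=4 z=5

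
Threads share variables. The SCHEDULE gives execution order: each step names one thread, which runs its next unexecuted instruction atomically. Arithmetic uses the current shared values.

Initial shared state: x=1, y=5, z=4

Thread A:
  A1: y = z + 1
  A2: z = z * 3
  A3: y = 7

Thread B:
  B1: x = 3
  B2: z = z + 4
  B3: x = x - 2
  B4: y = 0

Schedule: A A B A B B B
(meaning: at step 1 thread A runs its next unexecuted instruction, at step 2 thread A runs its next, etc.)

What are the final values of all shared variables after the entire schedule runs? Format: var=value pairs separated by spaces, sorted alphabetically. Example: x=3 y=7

Step 1: thread A executes A1 (y = z + 1). Shared: x=1 y=5 z=4. PCs: A@1 B@0
Step 2: thread A executes A2 (z = z * 3). Shared: x=1 y=5 z=12. PCs: A@2 B@0
Step 3: thread B executes B1 (x = 3). Shared: x=3 y=5 z=12. PCs: A@2 B@1
Step 4: thread A executes A3 (y = 7). Shared: x=3 y=7 z=12. PCs: A@3 B@1
Step 5: thread B executes B2 (z = z + 4). Shared: x=3 y=7 z=16. PCs: A@3 B@2
Step 6: thread B executes B3 (x = x - 2). Shared: x=1 y=7 z=16. PCs: A@3 B@3
Step 7: thread B executes B4 (y = 0). Shared: x=1 y=0 z=16. PCs: A@3 B@4

Answer: x=1 y=0 z=16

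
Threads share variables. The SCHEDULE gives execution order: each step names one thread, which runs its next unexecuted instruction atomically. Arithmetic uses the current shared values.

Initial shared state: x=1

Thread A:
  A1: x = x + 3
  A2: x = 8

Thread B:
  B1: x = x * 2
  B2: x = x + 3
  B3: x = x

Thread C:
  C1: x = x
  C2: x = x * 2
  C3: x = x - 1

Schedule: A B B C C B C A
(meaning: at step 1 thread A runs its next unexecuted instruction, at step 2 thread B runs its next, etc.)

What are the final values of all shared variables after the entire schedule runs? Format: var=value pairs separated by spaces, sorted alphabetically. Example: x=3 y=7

Step 1: thread A executes A1 (x = x + 3). Shared: x=4. PCs: A@1 B@0 C@0
Step 2: thread B executes B1 (x = x * 2). Shared: x=8. PCs: A@1 B@1 C@0
Step 3: thread B executes B2 (x = x + 3). Shared: x=11. PCs: A@1 B@2 C@0
Step 4: thread C executes C1 (x = x). Shared: x=11. PCs: A@1 B@2 C@1
Step 5: thread C executes C2 (x = x * 2). Shared: x=22. PCs: A@1 B@2 C@2
Step 6: thread B executes B3 (x = x). Shared: x=22. PCs: A@1 B@3 C@2
Step 7: thread C executes C3 (x = x - 1). Shared: x=21. PCs: A@1 B@3 C@3
Step 8: thread A executes A2 (x = 8). Shared: x=8. PCs: A@2 B@3 C@3

Answer: x=8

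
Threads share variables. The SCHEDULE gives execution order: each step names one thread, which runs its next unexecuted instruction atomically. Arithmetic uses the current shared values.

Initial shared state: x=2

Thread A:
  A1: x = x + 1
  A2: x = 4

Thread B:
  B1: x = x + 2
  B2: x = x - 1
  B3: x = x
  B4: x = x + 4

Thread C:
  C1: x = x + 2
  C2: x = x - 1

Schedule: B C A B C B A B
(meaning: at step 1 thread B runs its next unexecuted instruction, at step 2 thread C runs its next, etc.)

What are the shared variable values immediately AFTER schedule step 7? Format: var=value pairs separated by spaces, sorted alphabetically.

Step 1: thread B executes B1 (x = x + 2). Shared: x=4. PCs: A@0 B@1 C@0
Step 2: thread C executes C1 (x = x + 2). Shared: x=6. PCs: A@0 B@1 C@1
Step 3: thread A executes A1 (x = x + 1). Shared: x=7. PCs: A@1 B@1 C@1
Step 4: thread B executes B2 (x = x - 1). Shared: x=6. PCs: A@1 B@2 C@1
Step 5: thread C executes C2 (x = x - 1). Shared: x=5. PCs: A@1 B@2 C@2
Step 6: thread B executes B3 (x = x). Shared: x=5. PCs: A@1 B@3 C@2
Step 7: thread A executes A2 (x = 4). Shared: x=4. PCs: A@2 B@3 C@2

Answer: x=4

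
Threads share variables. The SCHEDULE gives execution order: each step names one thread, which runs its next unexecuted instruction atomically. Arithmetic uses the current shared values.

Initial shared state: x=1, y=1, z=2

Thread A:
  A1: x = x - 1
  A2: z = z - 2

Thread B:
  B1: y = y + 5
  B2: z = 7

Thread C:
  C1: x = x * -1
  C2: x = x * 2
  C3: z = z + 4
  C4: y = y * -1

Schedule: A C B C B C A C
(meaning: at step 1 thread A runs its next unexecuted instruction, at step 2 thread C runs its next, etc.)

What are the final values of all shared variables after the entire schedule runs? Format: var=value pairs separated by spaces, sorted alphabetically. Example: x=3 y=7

Step 1: thread A executes A1 (x = x - 1). Shared: x=0 y=1 z=2. PCs: A@1 B@0 C@0
Step 2: thread C executes C1 (x = x * -1). Shared: x=0 y=1 z=2. PCs: A@1 B@0 C@1
Step 3: thread B executes B1 (y = y + 5). Shared: x=0 y=6 z=2. PCs: A@1 B@1 C@1
Step 4: thread C executes C2 (x = x * 2). Shared: x=0 y=6 z=2. PCs: A@1 B@1 C@2
Step 5: thread B executes B2 (z = 7). Shared: x=0 y=6 z=7. PCs: A@1 B@2 C@2
Step 6: thread C executes C3 (z = z + 4). Shared: x=0 y=6 z=11. PCs: A@1 B@2 C@3
Step 7: thread A executes A2 (z = z - 2). Shared: x=0 y=6 z=9. PCs: A@2 B@2 C@3
Step 8: thread C executes C4 (y = y * -1). Shared: x=0 y=-6 z=9. PCs: A@2 B@2 C@4

Answer: x=0 y=-6 z=9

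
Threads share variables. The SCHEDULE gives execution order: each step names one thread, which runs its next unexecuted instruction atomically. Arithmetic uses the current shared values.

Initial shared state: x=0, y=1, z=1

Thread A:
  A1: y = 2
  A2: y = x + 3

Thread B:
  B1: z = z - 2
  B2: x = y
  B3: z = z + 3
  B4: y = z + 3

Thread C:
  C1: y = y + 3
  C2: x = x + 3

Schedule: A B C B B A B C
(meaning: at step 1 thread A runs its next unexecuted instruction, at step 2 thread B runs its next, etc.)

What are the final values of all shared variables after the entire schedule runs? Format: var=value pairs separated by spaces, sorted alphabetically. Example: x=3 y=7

Step 1: thread A executes A1 (y = 2). Shared: x=0 y=2 z=1. PCs: A@1 B@0 C@0
Step 2: thread B executes B1 (z = z - 2). Shared: x=0 y=2 z=-1. PCs: A@1 B@1 C@0
Step 3: thread C executes C1 (y = y + 3). Shared: x=0 y=5 z=-1. PCs: A@1 B@1 C@1
Step 4: thread B executes B2 (x = y). Shared: x=5 y=5 z=-1. PCs: A@1 B@2 C@1
Step 5: thread B executes B3 (z = z + 3). Shared: x=5 y=5 z=2. PCs: A@1 B@3 C@1
Step 6: thread A executes A2 (y = x + 3). Shared: x=5 y=8 z=2. PCs: A@2 B@3 C@1
Step 7: thread B executes B4 (y = z + 3). Shared: x=5 y=5 z=2. PCs: A@2 B@4 C@1
Step 8: thread C executes C2 (x = x + 3). Shared: x=8 y=5 z=2. PCs: A@2 B@4 C@2

Answer: x=8 y=5 z=2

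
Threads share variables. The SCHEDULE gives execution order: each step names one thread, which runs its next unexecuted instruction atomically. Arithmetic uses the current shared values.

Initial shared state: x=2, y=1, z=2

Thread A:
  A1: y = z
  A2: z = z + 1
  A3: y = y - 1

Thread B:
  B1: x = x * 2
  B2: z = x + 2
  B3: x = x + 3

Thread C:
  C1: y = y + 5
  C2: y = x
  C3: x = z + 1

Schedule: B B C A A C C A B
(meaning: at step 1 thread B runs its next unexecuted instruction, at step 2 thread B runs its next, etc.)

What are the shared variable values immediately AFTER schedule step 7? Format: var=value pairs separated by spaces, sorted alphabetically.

Step 1: thread B executes B1 (x = x * 2). Shared: x=4 y=1 z=2. PCs: A@0 B@1 C@0
Step 2: thread B executes B2 (z = x + 2). Shared: x=4 y=1 z=6. PCs: A@0 B@2 C@0
Step 3: thread C executes C1 (y = y + 5). Shared: x=4 y=6 z=6. PCs: A@0 B@2 C@1
Step 4: thread A executes A1 (y = z). Shared: x=4 y=6 z=6. PCs: A@1 B@2 C@1
Step 5: thread A executes A2 (z = z + 1). Shared: x=4 y=6 z=7. PCs: A@2 B@2 C@1
Step 6: thread C executes C2 (y = x). Shared: x=4 y=4 z=7. PCs: A@2 B@2 C@2
Step 7: thread C executes C3 (x = z + 1). Shared: x=8 y=4 z=7. PCs: A@2 B@2 C@3

Answer: x=8 y=4 z=7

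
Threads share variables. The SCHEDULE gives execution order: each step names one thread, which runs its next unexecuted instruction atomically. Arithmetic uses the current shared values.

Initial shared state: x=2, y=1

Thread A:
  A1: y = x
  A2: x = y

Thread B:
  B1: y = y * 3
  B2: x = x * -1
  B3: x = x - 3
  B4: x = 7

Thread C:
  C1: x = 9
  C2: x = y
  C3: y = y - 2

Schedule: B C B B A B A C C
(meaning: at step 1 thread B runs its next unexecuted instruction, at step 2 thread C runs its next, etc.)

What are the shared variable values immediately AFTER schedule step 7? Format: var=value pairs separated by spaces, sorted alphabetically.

Answer: x=-12 y=-12

Derivation:
Step 1: thread B executes B1 (y = y * 3). Shared: x=2 y=3. PCs: A@0 B@1 C@0
Step 2: thread C executes C1 (x = 9). Shared: x=9 y=3. PCs: A@0 B@1 C@1
Step 3: thread B executes B2 (x = x * -1). Shared: x=-9 y=3. PCs: A@0 B@2 C@1
Step 4: thread B executes B3 (x = x - 3). Shared: x=-12 y=3. PCs: A@0 B@3 C@1
Step 5: thread A executes A1 (y = x). Shared: x=-12 y=-12. PCs: A@1 B@3 C@1
Step 6: thread B executes B4 (x = 7). Shared: x=7 y=-12. PCs: A@1 B@4 C@1
Step 7: thread A executes A2 (x = y). Shared: x=-12 y=-12. PCs: A@2 B@4 C@1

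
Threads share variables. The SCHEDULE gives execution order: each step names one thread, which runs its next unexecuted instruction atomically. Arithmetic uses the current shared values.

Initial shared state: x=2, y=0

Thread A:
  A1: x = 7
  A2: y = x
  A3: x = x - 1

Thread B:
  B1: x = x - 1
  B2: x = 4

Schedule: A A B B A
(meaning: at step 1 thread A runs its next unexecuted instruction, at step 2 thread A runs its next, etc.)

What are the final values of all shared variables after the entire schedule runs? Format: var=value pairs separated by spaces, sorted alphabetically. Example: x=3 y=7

Answer: x=3 y=7

Derivation:
Step 1: thread A executes A1 (x = 7). Shared: x=7 y=0. PCs: A@1 B@0
Step 2: thread A executes A2 (y = x). Shared: x=7 y=7. PCs: A@2 B@0
Step 3: thread B executes B1 (x = x - 1). Shared: x=6 y=7. PCs: A@2 B@1
Step 4: thread B executes B2 (x = 4). Shared: x=4 y=7. PCs: A@2 B@2
Step 5: thread A executes A3 (x = x - 1). Shared: x=3 y=7. PCs: A@3 B@2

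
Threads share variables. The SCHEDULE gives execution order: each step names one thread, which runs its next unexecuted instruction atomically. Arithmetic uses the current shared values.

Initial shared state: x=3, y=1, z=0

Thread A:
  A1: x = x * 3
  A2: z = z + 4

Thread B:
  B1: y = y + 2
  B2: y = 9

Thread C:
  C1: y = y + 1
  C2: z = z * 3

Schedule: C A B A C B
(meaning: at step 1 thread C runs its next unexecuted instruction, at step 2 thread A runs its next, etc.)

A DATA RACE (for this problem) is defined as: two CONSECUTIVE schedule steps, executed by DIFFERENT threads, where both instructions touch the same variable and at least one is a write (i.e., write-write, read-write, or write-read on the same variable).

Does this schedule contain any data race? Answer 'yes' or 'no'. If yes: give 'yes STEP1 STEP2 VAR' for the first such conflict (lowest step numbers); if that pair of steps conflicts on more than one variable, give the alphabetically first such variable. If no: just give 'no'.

Steps 1,2: C(r=y,w=y) vs A(r=x,w=x). No conflict.
Steps 2,3: A(r=x,w=x) vs B(r=y,w=y). No conflict.
Steps 3,4: B(r=y,w=y) vs A(r=z,w=z). No conflict.
Steps 4,5: A(z = z + 4) vs C(z = z * 3). RACE on z (W-W).
Steps 5,6: C(r=z,w=z) vs B(r=-,w=y). No conflict.
First conflict at steps 4,5.

Answer: yes 4 5 z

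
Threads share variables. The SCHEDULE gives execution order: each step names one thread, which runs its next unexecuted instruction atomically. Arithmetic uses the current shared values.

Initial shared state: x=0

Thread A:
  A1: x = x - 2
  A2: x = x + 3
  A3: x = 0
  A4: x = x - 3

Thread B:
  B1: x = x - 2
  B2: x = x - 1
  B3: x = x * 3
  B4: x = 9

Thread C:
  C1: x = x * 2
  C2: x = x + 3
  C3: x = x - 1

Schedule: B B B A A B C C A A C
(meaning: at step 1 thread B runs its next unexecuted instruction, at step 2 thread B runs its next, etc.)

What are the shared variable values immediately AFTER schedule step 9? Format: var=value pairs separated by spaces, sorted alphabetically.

Answer: x=0

Derivation:
Step 1: thread B executes B1 (x = x - 2). Shared: x=-2. PCs: A@0 B@1 C@0
Step 2: thread B executes B2 (x = x - 1). Shared: x=-3. PCs: A@0 B@2 C@0
Step 3: thread B executes B3 (x = x * 3). Shared: x=-9. PCs: A@0 B@3 C@0
Step 4: thread A executes A1 (x = x - 2). Shared: x=-11. PCs: A@1 B@3 C@0
Step 5: thread A executes A2 (x = x + 3). Shared: x=-8. PCs: A@2 B@3 C@0
Step 6: thread B executes B4 (x = 9). Shared: x=9. PCs: A@2 B@4 C@0
Step 7: thread C executes C1 (x = x * 2). Shared: x=18. PCs: A@2 B@4 C@1
Step 8: thread C executes C2 (x = x + 3). Shared: x=21. PCs: A@2 B@4 C@2
Step 9: thread A executes A3 (x = 0). Shared: x=0. PCs: A@3 B@4 C@2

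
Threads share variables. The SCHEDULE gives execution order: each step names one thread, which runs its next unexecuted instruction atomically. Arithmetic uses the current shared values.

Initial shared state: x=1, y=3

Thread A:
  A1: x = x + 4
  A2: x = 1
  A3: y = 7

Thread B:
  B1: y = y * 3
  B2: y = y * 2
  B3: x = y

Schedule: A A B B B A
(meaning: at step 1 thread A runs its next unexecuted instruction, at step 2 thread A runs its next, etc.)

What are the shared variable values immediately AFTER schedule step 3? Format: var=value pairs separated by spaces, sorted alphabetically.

Step 1: thread A executes A1 (x = x + 4). Shared: x=5 y=3. PCs: A@1 B@0
Step 2: thread A executes A2 (x = 1). Shared: x=1 y=3. PCs: A@2 B@0
Step 3: thread B executes B1 (y = y * 3). Shared: x=1 y=9. PCs: A@2 B@1

Answer: x=1 y=9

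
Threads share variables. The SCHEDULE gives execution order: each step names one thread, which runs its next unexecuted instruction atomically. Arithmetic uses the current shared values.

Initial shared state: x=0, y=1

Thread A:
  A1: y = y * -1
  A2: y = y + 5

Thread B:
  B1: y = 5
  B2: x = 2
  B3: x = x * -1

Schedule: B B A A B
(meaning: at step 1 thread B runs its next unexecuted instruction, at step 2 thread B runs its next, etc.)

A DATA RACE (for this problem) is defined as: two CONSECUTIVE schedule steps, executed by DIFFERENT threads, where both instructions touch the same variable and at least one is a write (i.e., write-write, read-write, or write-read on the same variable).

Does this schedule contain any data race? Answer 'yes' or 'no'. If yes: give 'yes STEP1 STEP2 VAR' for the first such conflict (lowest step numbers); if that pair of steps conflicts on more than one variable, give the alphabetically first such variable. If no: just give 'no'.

Steps 1,2: same thread (B). No race.
Steps 2,3: B(r=-,w=x) vs A(r=y,w=y). No conflict.
Steps 3,4: same thread (A). No race.
Steps 4,5: A(r=y,w=y) vs B(r=x,w=x). No conflict.

Answer: no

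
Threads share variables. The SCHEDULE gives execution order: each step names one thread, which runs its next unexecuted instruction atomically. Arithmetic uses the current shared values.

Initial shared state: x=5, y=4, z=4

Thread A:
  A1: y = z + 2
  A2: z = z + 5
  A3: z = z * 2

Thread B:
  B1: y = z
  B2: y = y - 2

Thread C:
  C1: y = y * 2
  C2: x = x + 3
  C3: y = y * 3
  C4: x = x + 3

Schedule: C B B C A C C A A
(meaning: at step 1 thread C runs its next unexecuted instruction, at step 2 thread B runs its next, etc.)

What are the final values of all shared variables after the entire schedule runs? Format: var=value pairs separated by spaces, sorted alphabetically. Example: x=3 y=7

Step 1: thread C executes C1 (y = y * 2). Shared: x=5 y=8 z=4. PCs: A@0 B@0 C@1
Step 2: thread B executes B1 (y = z). Shared: x=5 y=4 z=4. PCs: A@0 B@1 C@1
Step 3: thread B executes B2 (y = y - 2). Shared: x=5 y=2 z=4. PCs: A@0 B@2 C@1
Step 4: thread C executes C2 (x = x + 3). Shared: x=8 y=2 z=4. PCs: A@0 B@2 C@2
Step 5: thread A executes A1 (y = z + 2). Shared: x=8 y=6 z=4. PCs: A@1 B@2 C@2
Step 6: thread C executes C3 (y = y * 3). Shared: x=8 y=18 z=4. PCs: A@1 B@2 C@3
Step 7: thread C executes C4 (x = x + 3). Shared: x=11 y=18 z=4. PCs: A@1 B@2 C@4
Step 8: thread A executes A2 (z = z + 5). Shared: x=11 y=18 z=9. PCs: A@2 B@2 C@4
Step 9: thread A executes A3 (z = z * 2). Shared: x=11 y=18 z=18. PCs: A@3 B@2 C@4

Answer: x=11 y=18 z=18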